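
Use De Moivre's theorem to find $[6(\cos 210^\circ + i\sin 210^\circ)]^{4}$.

By De Moivre: z^n = r^n(cos(nθ) + i sin(nθ))
= 6^4(cos(4*210°) + i sin(4*210°))
= 1296(cos 120° + i sin 120°)
= -648 + 648*sqrt(3)i


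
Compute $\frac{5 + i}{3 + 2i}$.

Multiply numerator and denominator by conjugate (3 - 2i):
= (5 + i)(3 - 2i) / (3^2 + 2^2)
= (17 - 7i) / 13
= 17/13 - (7/13)i


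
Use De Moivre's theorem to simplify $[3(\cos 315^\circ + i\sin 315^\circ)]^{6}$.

By De Moivre: z^n = r^n(cos(nθ) + i sin(nθ))
= 3^6(cos(6*315°) + i sin(6*315°))
= 729(cos 90° + i sin 90°)
= 729i


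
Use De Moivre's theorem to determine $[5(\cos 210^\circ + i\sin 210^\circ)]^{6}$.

By De Moivre: z^n = r^n(cos(nθ) + i sin(nθ))
= 5^6(cos(6*210°) + i sin(6*210°))
= 15625(cos 180° + i sin 180°)
= -15625


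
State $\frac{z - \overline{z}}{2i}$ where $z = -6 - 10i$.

z - conjugate(z) = 2bi
(z - conjugate(z))/(2i) = 2bi/(2i) = b = -10


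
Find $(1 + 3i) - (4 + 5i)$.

(1 - 4) + (3 - 5)i = -3 - 2i


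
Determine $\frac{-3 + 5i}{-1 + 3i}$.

Multiply numerator and denominator by conjugate (-1 - 3i):
= (-3 + 5i)(-1 - 3i) / ((-1)^2 + 3^2)
= (18 + 4i) / 10
Divide through by 2: (9 + 2i) / 5
= 9/5 + (2/5)i


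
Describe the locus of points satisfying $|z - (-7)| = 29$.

|z - z0| = r describes a circle centered at z0 with radius r
Here z0 = -7 and r = 29
Locus: Circle centered at (-7, 0) with radius 29


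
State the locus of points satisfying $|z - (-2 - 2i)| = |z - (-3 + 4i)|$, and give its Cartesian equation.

|z - z1| = |z - z2| means z is equidistant from z1 and z2,
i.e. the perpendicular bisector of the segment from (-2, -2) to (-3, 4) (midpoint (-5/2, 1)).
With z = x + yi, square both sides:
(x - (-2))^2 + (y - (-2))^2 = (x - (-3))^2 + (y - 4)^2
The x^2 and y^2 terms cancel: -2x + 12y = 25 - 8 = 17
Simplify: 2x - 12y = -17
Locus: Perpendicular bisector of the segment from (-2, -2) to (-3, 4): the line 2x - 12y = -17


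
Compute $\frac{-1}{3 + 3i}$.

Multiply numerator and denominator by conjugate (3 - 3i):
= (-1)(3 - 3i) / (3^2 + 3^2)
= (-3 + 3i) / 18
Divide through by 3: (-1 + i) / 6
= -1/6 + (1/6)i


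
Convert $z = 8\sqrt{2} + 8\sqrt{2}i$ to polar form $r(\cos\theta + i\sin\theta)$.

r = |z| = sqrt(a^2 + b^2) = sqrt((8*sqrt(2))^2 + (8*sqrt(2))^2) = sqrt(128 + 128) = sqrt(256) = 16
θ = arctan(b/a) = arctan(11.3137/11.3137) (quadrant-adjusted) = 45°
z = 16(cos 45° + i sin 45°)


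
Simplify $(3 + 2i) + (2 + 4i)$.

(3 + 2) + (2 + 4)i = 5 + 6i


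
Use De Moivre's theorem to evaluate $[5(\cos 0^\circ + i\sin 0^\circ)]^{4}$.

By De Moivre: z^n = r^n(cos(nθ) + i sin(nθ))
= 5^4(cos(4*0°) + i sin(4*0°))
= 625(cos 0° + i sin 0°)
= 625


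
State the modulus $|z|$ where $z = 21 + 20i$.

|z| = sqrt(a^2 + b^2) = sqrt(21^2 + 20^2) = sqrt(841) = 29


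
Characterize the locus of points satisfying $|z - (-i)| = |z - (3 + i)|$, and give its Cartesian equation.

|z - z1| = |z - z2| means z is equidistant from z1 and z2,
i.e. the perpendicular bisector of the segment from (0, -1) to (3, 1) (midpoint (3/2, 0)).
With z = x + yi, square both sides:
(x - 0)^2 + (y - (-1))^2 = (x - 3)^2 + (y - 1)^2
The x^2 and y^2 terms cancel: 6x + 4y = 10 - 1 = 9
Simplify: 6x + 4y = 9
Locus: Perpendicular bisector of the segment from (0, -1) to (3, 1): the line 6x + 4y = 9


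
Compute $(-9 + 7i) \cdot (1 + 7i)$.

(a1*a2 - b1*b2) + (a1*b2 + b1*a2)i
= (-9 - 49) + (-63 + 7)i
= -58 - 56i


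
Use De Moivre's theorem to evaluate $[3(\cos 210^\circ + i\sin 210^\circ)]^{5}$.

By De Moivre: z^n = r^n(cos(nθ) + i sin(nθ))
= 3^5(cos(5*210°) + i sin(5*210°))
= 243(cos 330° + i sin 330°)
= 243*sqrt(3)/2 - (243/2)i


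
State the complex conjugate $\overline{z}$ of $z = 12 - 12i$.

If z = a + bi, then conjugate(z) = a - bi
conjugate(12 - 12i) = 12 + 12i


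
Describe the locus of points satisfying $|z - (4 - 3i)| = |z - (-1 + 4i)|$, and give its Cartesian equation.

|z - z1| = |z - z2| means z is equidistant from z1 and z2,
i.e. the perpendicular bisector of the segment from (4, -3) to (-1, 4) (midpoint (3/2, 1/2)).
With z = x + yi, square both sides:
(x - 4)^2 + (y - (-3))^2 = (x - (-1))^2 + (y - 4)^2
The x^2 and y^2 terms cancel: -10x + 14y = 17 - 25 = -8
Simplify: 5x - 7y = 4
Locus: Perpendicular bisector of the segment from (4, -3) to (-1, 4): the line 5x - 7y = 4


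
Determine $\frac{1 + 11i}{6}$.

Divisor is real, so divide each part by 6:
= 1/6 + (11/6)i


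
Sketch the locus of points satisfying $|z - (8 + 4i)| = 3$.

|z - z0| = r describes a circle centered at z0 with radius r
Here z0 = 8 + 4i and r = 3
Locus: Circle centered at (8, 4) with radius 3


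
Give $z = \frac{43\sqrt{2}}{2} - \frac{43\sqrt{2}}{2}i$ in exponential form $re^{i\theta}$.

r = |z| = sqrt((43*sqrt(2)/2)^2 + (-43*sqrt(2)/2)^2) = sqrt(1849/2 + 1849/2) = sqrt(1849) = 43
θ = arctan(b/a) = arctan(-30.4056/30.4056) (quadrant-adjusted) = -45° = -π/4
z = 43e^(-i*π/4)


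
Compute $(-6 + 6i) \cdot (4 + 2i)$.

(a1*a2 - b1*b2) + (a1*b2 + b1*a2)i
= (-24 - 12) + (-12 + 24)i
= -36 + 12i


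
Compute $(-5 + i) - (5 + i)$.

(-5 - 5) + (1 - 1)i = -10


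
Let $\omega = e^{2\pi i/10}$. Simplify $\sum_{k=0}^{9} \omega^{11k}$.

Let ζ = ω^11 = e^(2πi·11/10). Since 10 ∤ 11, ζ ≠ 1.
Sum = Σ_{k=0}^{9} ζ^k = (ζ^10 - 1)/(ζ - 1) = (ω^{11·10} - 1)/(ζ - 1) = (1 - 1)/(ζ - 1) = 0


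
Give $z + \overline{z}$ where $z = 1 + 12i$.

z + conjugate(z) = (a + bi) + (a - bi) = 2a
= 2 * 1 = 2


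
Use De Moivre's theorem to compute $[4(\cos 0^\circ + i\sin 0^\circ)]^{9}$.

By De Moivre: z^n = r^n(cos(nθ) + i sin(nθ))
= 4^9(cos(9*0°) + i sin(9*0°))
= 262144(cos 0° + i sin 0°)
= 262144


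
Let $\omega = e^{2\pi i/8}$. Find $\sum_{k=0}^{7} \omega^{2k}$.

Let ζ = ω^2 = e^(2πi·2/8). Since 8 ∤ 2, ζ ≠ 1.
Sum = Σ_{k=0}^{7} ζ^k = (ζ^8 - 1)/(ζ - 1) = (ω^{2·8} - 1)/(ζ - 1) = (1 - 1)/(ζ - 1) = 0


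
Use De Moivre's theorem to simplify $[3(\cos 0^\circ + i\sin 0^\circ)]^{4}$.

By De Moivre: z^n = r^n(cos(nθ) + i sin(nθ))
= 3^4(cos(4*0°) + i sin(4*0°))
= 81(cos 0° + i sin 0°)
= 81


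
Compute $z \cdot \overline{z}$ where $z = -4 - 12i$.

z * conjugate(z) = |z|^2 = a^2 + b^2
= (-4)^2 + (-12)^2 = 160


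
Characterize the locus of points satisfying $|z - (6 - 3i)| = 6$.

|z - z0| = r describes a circle centered at z0 with radius r
Here z0 = 6 - 3i and r = 6
Locus: Circle centered at (6, -3) with radius 6


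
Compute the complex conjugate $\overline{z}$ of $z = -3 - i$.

If z = a + bi, then conjugate(z) = a - bi
conjugate(-3 - i) = -3 + i


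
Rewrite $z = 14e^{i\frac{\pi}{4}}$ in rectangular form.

a = r cos θ = 14 * sqrt(2)/2 = 7*sqrt(2)
b = r sin θ = 14 * sqrt(2)/2 = 7*sqrt(2)
z = 7*sqrt(2) + 7*sqrt(2)i


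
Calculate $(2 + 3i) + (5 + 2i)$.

(2 + 5) + (3 + 2)i = 7 + 5i


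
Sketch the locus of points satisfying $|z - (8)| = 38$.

|z - z0| = r describes a circle centered at z0 with radius r
Here z0 = 8 and r = 38
Locus: Circle centered at (8, 0) with radius 38


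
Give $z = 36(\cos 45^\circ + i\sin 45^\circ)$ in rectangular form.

a = r cos θ = 36 * sqrt(2)/2 = 18*sqrt(2)
b = r sin θ = 36 * sqrt(2)/2 = 18*sqrt(2)
z = 18*sqrt(2) + 18*sqrt(2)i


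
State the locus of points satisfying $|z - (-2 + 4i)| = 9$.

|z - z0| = r describes a circle centered at z0 with radius r
Here z0 = -2 + 4i and r = 9
Locus: Circle centered at (-2, 4) with radius 9


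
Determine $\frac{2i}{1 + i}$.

Multiply numerator and denominator by conjugate (1 - i):
= (2i)(1 - i) / (1^2 + 1^2)
= (2 + 2i) / 2
= 1 + i


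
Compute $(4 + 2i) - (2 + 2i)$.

(4 - 2) + (2 - 2)i = 2


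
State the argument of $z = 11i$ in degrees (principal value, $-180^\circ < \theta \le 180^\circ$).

a = 0 and b > 0, so z lies on the positive imaginary axis: θ = 90°


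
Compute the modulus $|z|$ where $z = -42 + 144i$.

|z| = sqrt(a^2 + b^2) = sqrt((-42)^2 + 144^2) = sqrt(22500) = 150


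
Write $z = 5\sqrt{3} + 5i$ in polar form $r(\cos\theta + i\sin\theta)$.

r = |z| = sqrt(a^2 + b^2) = sqrt((5*sqrt(3))^2 + (5)^2) = sqrt(75 + 25) = sqrt(100) = 10
θ = arctan(b/a) = arctan(5/8.6603) (quadrant-adjusted) = 30°
z = 10(cos 30° + i sin 30°)


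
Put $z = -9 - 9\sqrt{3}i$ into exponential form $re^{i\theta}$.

r = |z| = sqrt((-9)^2 + (-9*sqrt(3))^2) = sqrt(81 + 243) = sqrt(324) = 18
θ = arctan(b/a) = arctan(-15.5885/-9) (quadrant-adjusted) = -120° = -2π/3
z = 18e^(-i*2π/3)


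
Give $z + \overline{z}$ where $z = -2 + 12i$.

z + conjugate(z) = (a + bi) + (a - bi) = 2a
= 2 * (-2) = -4


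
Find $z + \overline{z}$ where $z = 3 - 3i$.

z + conjugate(z) = (a + bi) + (a - bi) = 2a
= 2 * 3 = 6


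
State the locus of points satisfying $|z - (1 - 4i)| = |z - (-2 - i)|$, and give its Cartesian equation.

|z - z1| = |z - z2| means z is equidistant from z1 and z2,
i.e. the perpendicular bisector of the segment from (1, -4) to (-2, -1) (midpoint (-1/2, -5/2)).
With z = x + yi, square both sides:
(x - 1)^2 + (y - (-4))^2 = (x - (-2))^2 + (y - (-1))^2
The x^2 and y^2 terms cancel: -6x + 6y = 5 - 17 = -12
Simplify: x - y = 2
Locus: Perpendicular bisector of the segment from (1, -4) to (-2, -1): the line x - y = 2


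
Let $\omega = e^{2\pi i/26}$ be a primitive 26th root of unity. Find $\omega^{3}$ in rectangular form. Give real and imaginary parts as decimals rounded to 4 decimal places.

ω^3 = e^(2πi·3/26) = e^(i·3π/13)
= cos(3π/13) + i sin(3π/13)
= 0.7485 + 0.6631i


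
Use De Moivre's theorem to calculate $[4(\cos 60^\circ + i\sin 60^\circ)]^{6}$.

By De Moivre: z^n = r^n(cos(nθ) + i sin(nθ))
= 4^6(cos(6*60°) + i sin(6*60°))
= 4096(cos 0° + i sin 0°)
= 4096


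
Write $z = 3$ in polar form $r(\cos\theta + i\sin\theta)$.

r = |z| = sqrt(a^2 + b^2) = sqrt((3)^2 + (0)^2) = sqrt(9 + 0) = sqrt(9) = 3
b = 0 and a > 0, so z lies on the positive real axis: θ = 0°
z = 3(cos 0° + i sin 0°)


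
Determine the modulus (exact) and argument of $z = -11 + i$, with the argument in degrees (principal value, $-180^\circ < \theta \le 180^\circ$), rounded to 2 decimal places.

|z| = sqrt((-11)^2 + 1^2) = sqrt(122)
arg(z) = arctan(b/a) = arctan(1/-11) (quadrant-adjusted) = 174.81°


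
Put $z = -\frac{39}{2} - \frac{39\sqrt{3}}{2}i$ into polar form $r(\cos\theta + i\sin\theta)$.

r = |z| = sqrt(a^2 + b^2) = sqrt((-39/2)^2 + (-39*sqrt(3)/2)^2) = sqrt(1521/4 + 4563/4) = sqrt(1521) = 39
θ = arctan(b/a) = arctan(-33.775/-19.5) (quadrant-adjusted) = 240°
z = 39(cos 240° + i sin 240°)


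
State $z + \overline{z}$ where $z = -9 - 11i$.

z + conjugate(z) = (a + bi) + (a - bi) = 2a
= 2 * (-9) = -18


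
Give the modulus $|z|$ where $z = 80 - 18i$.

|z| = sqrt(a^2 + b^2) = sqrt(80^2 + (-18)^2) = sqrt(6724) = 82


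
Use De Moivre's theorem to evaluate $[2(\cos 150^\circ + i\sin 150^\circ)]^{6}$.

By De Moivre: z^n = r^n(cos(nθ) + i sin(nθ))
= 2^6(cos(6*150°) + i sin(6*150°))
= 64(cos 180° + i sin 180°)
= -64


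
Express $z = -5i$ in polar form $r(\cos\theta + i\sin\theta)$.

r = |z| = sqrt(a^2 + b^2) = sqrt((0)^2 + (-5)^2) = sqrt(0 + 25) = sqrt(25) = 5
a = 0 and b < 0, so z lies on the negative imaginary axis: θ = 270°
z = 5(cos 270° + i sin 270°)


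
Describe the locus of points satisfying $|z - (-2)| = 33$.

|z - z0| = r describes a circle centered at z0 with radius r
Here z0 = -2 and r = 33
Locus: Circle centered at (-2, 0) with radius 33


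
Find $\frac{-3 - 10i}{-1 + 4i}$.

Multiply numerator and denominator by conjugate (-1 - 4i):
= (-3 - 10i)(-1 - 4i) / ((-1)^2 + 4^2)
= (-37 + 22i) / 17
= -37/17 + (22/17)i


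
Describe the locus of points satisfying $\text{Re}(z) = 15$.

Re(z) = x where z = x + yi; the equation x = 15 is satisfied by all points with that x-coordinate
Locus: Vertical line x = 15


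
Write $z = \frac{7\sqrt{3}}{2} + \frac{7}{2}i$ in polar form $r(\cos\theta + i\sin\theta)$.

r = |z| = sqrt(a^2 + b^2) = sqrt((7*sqrt(3)/2)^2 + (7/2)^2) = sqrt(147/4 + 49/4) = sqrt(49) = 7
θ = arctan(b/a) = arctan(3.5/6.0622) (quadrant-adjusted) = 30°
z = 7(cos 30° + i sin 30°)


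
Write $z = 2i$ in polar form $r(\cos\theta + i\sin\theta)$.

r = |z| = sqrt(a^2 + b^2) = sqrt((0)^2 + (2)^2) = sqrt(0 + 4) = sqrt(4) = 2
a = 0 and b > 0, so z lies on the positive imaginary axis: θ = 90°
z = 2(cos 90° + i sin 90°)


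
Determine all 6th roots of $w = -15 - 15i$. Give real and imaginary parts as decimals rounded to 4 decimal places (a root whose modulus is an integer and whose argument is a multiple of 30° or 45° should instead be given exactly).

|w| = sqrt(450) ≈ 21.213203, arg(w) = 225°
Root modulus = sqrt(450)^(1/6) ≈ 1.663800
Root arguments: θ_k = (225° + 360°k)/6 for k = 0, 1, ..., 5
Compute each root as (root modulus)(cos θ_k + i sin θ_k) using full-precision intermediates, then round to 4 decimal places.
Roots: 1.3200 + 1.0129i, -0.2172 + 1.6496i, -1.5372 + 0.6367i, -1.3200 - 1.0129i, 0.2172 - 1.6496i, 1.5372 - 0.6367i


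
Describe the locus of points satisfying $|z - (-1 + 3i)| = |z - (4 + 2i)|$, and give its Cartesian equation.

|z - z1| = |z - z2| means z is equidistant from z1 and z2,
i.e. the perpendicular bisector of the segment from (-1, 3) to (4, 2) (midpoint (3/2, 5/2)).
With z = x + yi, square both sides:
(x - (-1))^2 + (y - 3)^2 = (x - 4)^2 + (y - 2)^2
The x^2 and y^2 terms cancel: 10x + (-2)y = 20 - 10 = 10
Simplify: 5x - y = 5
Locus: Perpendicular bisector of the segment from (-1, 3) to (4, 2): the line 5x - y = 5


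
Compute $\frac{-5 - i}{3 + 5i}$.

Multiply numerator and denominator by conjugate (3 - 5i):
= (-5 - i)(3 - 5i) / (3^2 + 5^2)
= (-20 + 22i) / 34
Divide through by 2: (-10 + 11i) / 17
= -10/17 + (11/17)i


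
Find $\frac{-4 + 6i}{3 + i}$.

Multiply numerator and denominator by conjugate (3 - i):
= (-4 + 6i)(3 - i) / (3^2 + 1^2)
= (-6 + 22i) / 10
Divide through by 2: (-3 + 11i) / 5
= -3/5 + (11/5)i


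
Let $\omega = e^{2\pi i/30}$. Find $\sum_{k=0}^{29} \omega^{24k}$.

Let ζ = ω^24 = e^(2πi·24/30). Since 30 ∤ 24, ζ ≠ 1.
Sum = Σ_{k=0}^{29} ζ^k = (ζ^30 - 1)/(ζ - 1) = (ω^{24·30} - 1)/(ζ - 1) = (1 - 1)/(ζ - 1) = 0


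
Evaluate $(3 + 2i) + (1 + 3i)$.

(3 + 1) + (2 + 3)i = 4 + 5i


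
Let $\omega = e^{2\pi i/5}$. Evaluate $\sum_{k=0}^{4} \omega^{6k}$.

Let ζ = ω^6 = e^(2πi·6/5). Since 5 ∤ 6, ζ ≠ 1.
Sum = Σ_{k=0}^{4} ζ^k = (ζ^5 - 1)/(ζ - 1) = (ω^{6·5} - 1)/(ζ - 1) = (1 - 1)/(ζ - 1) = 0


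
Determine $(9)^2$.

(a + bi)^2 = a^2 - b^2 + 2abi
= 9^2 - 0^2 + 2*9*0i
= 81


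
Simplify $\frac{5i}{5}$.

Divisor is real, so divide each part by 5:
= i


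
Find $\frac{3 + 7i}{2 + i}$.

Multiply numerator and denominator by conjugate (2 - i):
= (3 + 7i)(2 - i) / (2^2 + 1^2)
= (13 + 11i) / 5
= 13/5 + (11/5)i


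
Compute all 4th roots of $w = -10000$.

|w| = 10000, arg(w) = 180°
Root modulus = 10000^(1/4) = 10
Root arguments: θ_k = (180° + 360°k)/4 for k = 0, 1, ..., 3
Roots: 5*sqrt(2) + 5*sqrt(2)i, -5*sqrt(2) + 5*sqrt(2)i, -5*sqrt(2) - 5*sqrt(2)i, 5*sqrt(2) - 5*sqrt(2)i


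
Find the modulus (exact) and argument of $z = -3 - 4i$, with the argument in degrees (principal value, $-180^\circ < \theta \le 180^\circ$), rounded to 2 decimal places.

|z| = sqrt((-3)^2 + (-4)^2) = 5
arg(z) = arctan(b/a) = arctan(-4/-3) (quadrant-adjusted) = -126.87°


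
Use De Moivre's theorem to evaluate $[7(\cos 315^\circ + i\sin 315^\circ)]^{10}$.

By De Moivre: z^n = r^n(cos(nθ) + i sin(nθ))
= 7^10(cos(10*315°) + i sin(10*315°))
= 282475249(cos 270° + i sin 270°)
= -282475249i


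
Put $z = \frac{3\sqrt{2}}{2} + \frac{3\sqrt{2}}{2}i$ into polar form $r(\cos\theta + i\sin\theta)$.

r = |z| = sqrt(a^2 + b^2) = sqrt((3*sqrt(2)/2)^2 + (3*sqrt(2)/2)^2) = sqrt(9/2 + 9/2) = sqrt(9) = 3
θ = arctan(b/a) = arctan(2.1213/2.1213) (quadrant-adjusted) = 45°
z = 3(cos 45° + i sin 45°)


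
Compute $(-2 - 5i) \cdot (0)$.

(a1*a2 - b1*b2) + (a1*b2 + b1*a2)i
= (0 - 0) + (0 + 0)i
= 0


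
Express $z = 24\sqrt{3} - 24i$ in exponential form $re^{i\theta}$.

r = |z| = sqrt((24*sqrt(3))^2 + (-24)^2) = sqrt(1728 + 576) = sqrt(2304) = 48
θ = arctan(b/a) = arctan(-24/41.5692) (quadrant-adjusted) = -30° = -π/6
z = 48e^(-i*π/6)


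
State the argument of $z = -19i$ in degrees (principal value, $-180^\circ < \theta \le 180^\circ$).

a = 0 and b < 0, so z lies on the negative imaginary axis: θ = -90°


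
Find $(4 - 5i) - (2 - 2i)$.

(4 - 2) + (-5 - (-2))i = 2 - 3i


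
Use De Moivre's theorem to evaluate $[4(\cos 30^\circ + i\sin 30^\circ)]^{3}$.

By De Moivre: z^n = r^n(cos(nθ) + i sin(nθ))
= 4^3(cos(3*30°) + i sin(3*30°))
= 64(cos 90° + i sin 90°)
= 64i


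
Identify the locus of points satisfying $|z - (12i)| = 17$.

|z - z0| = r describes a circle centered at z0 with radius r
Here z0 = 12i and r = 17
Locus: Circle centered at (0, 12) with radius 17


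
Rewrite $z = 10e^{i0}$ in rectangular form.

a = r cos θ = 10 * 1 = 10
b = r sin θ = 10 * 0 = 0
z = 10


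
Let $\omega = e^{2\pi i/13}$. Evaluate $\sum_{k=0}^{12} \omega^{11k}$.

Let ζ = ω^11 = e^(2πi·11/13). Since 13 ∤ 11, ζ ≠ 1.
Sum = Σ_{k=0}^{12} ζ^k = (ζ^13 - 1)/(ζ - 1) = (ω^{11·13} - 1)/(ζ - 1) = (1 - 1)/(ζ - 1) = 0


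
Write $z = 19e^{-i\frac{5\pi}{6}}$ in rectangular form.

a = r cos θ = 19 * -sqrt(3)/2 = -19*sqrt(3)/2
b = r sin θ = 19 * -1/2 = -19/2
z = -19*sqrt(3)/2 - (19/2)i


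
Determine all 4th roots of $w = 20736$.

|w| = 20736, arg(w) = 0°
Root modulus = 20736^(1/4) = 12
Root arguments: θ_k = (0° + 360°k)/4 for k = 0, 1, ..., 3
Roots: 12, 12i, -12, -12i


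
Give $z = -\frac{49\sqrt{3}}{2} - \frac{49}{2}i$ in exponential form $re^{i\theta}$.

r = |z| = sqrt((-49*sqrt(3)/2)^2 + (-49/2)^2) = sqrt(7203/4 + 2401/4) = sqrt(2401) = 49
θ = arctan(b/a) = arctan(-24.5/-42.4352) (quadrant-adjusted) = 210° = 7π/6
z = 49e^(i*7π/6)


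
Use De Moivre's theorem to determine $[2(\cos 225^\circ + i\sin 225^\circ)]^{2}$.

By De Moivre: z^n = r^n(cos(nθ) + i sin(nθ))
= 2^2(cos(2*225°) + i sin(2*225°))
= 4(cos 90° + i sin 90°)
= 4i


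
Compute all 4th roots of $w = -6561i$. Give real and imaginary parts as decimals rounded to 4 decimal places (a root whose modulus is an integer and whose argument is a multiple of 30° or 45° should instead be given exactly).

|w| = 6561, arg(w) = 270°
Root modulus = 6561^(1/4) = 9
Root arguments: θ_k = (270° + 360°k)/4 for k = 0, 1, ..., 3
Compute each root as (root modulus)(cos θ_k + i sin θ_k) using full-precision intermediates, then round to 4 decimal places.
Roots: 3.4442 + 8.3149i, -8.3149 + 3.4442i, -3.4442 - 8.3149i, 8.3149 - 3.4442i


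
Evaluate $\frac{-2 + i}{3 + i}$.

Multiply numerator and denominator by conjugate (3 - i):
= (-2 + i)(3 - i) / (3^2 + 1^2)
= (-5 + 5i) / 10
Divide through by 5: (-1 + i) / 2
= -1/2 + (1/2)i


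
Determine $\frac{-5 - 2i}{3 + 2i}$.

Multiply numerator and denominator by conjugate (3 - 2i):
= (-5 - 2i)(3 - 2i) / (3^2 + 2^2)
= (-19 + 4i) / 13
= -19/13 + (4/13)i


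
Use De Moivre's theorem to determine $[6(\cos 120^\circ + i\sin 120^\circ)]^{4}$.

By De Moivre: z^n = r^n(cos(nθ) + i sin(nθ))
= 6^4(cos(4*120°) + i sin(4*120°))
= 1296(cos 120° + i sin 120°)
= -648 + 648*sqrt(3)i


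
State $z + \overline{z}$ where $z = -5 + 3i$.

z + conjugate(z) = (a + bi) + (a - bi) = 2a
= 2 * (-5) = -10


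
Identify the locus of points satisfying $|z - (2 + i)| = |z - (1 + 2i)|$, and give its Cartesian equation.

|z - z1| = |z - z2| means z is equidistant from z1 and z2,
i.e. the perpendicular bisector of the segment from (2, 1) to (1, 2) (midpoint (3/2, 3/2)).
With z = x + yi, square both sides:
(x - 2)^2 + (y - 1)^2 = (x - 1)^2 + (y - 2)^2
The x^2 and y^2 terms cancel: -2x + 2y = 5 - 5 = 0
Simplify: x - y = 0
Locus: Perpendicular bisector of the segment from (2, 1) to (1, 2): the line x - y = 0


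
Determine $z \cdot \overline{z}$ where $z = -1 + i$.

z * conjugate(z) = |z|^2 = a^2 + b^2
= (-1)^2 + 1^2 = 2


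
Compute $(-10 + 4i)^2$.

(a + bi)^2 = a^2 - b^2 + 2abi
= (-10)^2 - 4^2 + 2*(-10)*4i
= 84 - 80i


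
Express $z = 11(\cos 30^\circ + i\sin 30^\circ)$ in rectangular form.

a = r cos θ = 11 * sqrt(3)/2 = 11*sqrt(3)/2
b = r sin θ = 11 * 1/2 = 11/2
z = 11*sqrt(3)/2 + (11/2)i


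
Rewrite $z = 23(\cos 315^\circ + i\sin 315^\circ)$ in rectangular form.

a = r cos θ = 23 * sqrt(2)/2 = 23*sqrt(2)/2
b = r sin θ = 23 * -sqrt(2)/2 = -23*sqrt(2)/2
z = 23*sqrt(2)/2 - (23*sqrt(2)/2)i


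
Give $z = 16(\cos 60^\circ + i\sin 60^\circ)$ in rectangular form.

a = r cos θ = 16 * 1/2 = 8
b = r sin θ = 16 * sqrt(3)/2 = 8*sqrt(3)
z = 8 + 8*sqrt(3)i


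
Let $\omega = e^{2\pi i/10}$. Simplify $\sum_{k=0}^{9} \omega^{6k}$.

Let ζ = ω^6 = e^(2πi·6/10). Since 10 ∤ 6, ζ ≠ 1.
Sum = Σ_{k=0}^{9} ζ^k = (ζ^10 - 1)/(ζ - 1) = (ω^{6·10} - 1)/(ζ - 1) = (1 - 1)/(ζ - 1) = 0


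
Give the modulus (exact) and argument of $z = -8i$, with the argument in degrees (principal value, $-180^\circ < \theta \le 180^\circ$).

|z| = sqrt(0^2 + (-8)^2) = 8
a = 0 and b < 0, so z lies on the negative imaginary axis: arg(z) = -90°


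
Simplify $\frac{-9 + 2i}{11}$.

Divisor is real, so divide each part by 11:
= -9/11 + (2/11)i


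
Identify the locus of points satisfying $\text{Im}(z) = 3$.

Im(z) = y where z = x + yi; the equation y = 3 is satisfied by all points with that y-coordinate
Locus: Horizontal line y = 3


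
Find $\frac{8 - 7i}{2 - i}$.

Multiply numerator and denominator by conjugate (2 + i):
= (8 - 7i)(2 + i) / (2^2 + (-1)^2)
= (23 - 6i) / 5
= 23/5 - (6/5)i


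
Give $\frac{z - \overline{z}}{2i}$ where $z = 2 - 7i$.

z - conjugate(z) = 2bi
(z - conjugate(z))/(2i) = 2bi/(2i) = b = -7


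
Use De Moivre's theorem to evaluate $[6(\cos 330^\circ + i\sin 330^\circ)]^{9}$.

By De Moivre: z^n = r^n(cos(nθ) + i sin(nθ))
= 6^9(cos(9*330°) + i sin(9*330°))
= 10077696(cos 90° + i sin 90°)
= 10077696i


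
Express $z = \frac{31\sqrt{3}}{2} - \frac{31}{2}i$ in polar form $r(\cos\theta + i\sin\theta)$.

r = |z| = sqrt(a^2 + b^2) = sqrt((31*sqrt(3)/2)^2 + (-31/2)^2) = sqrt(2883/4 + 961/4) = sqrt(961) = 31
θ = arctan(b/a) = arctan(-15.5/26.8468) (quadrant-adjusted) = 330°
z = 31(cos 330° + i sin 330°)


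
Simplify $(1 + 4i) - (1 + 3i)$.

(1 - 1) + (4 - 3)i = i


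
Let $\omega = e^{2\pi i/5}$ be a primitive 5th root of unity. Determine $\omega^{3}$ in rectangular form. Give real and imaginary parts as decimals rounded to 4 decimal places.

ω^3 = e^(2πi·3/5) = e^(i·6π/5)
= cos(6π/5) + i sin(6π/5)
= -0.8090 - 0.5878i


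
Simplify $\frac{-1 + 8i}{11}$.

Divisor is real, so divide each part by 11:
= -1/11 + (8/11)i


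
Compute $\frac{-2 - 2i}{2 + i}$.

Multiply numerator and denominator by conjugate (2 - i):
= (-2 - 2i)(2 - i) / (2^2 + 1^2)
= (-6 - 2i) / 5
= -6/5 - (2/5)i


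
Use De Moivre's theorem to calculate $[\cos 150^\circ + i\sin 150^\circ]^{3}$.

By De Moivre: z^n = r^n(cos(nθ) + i sin(nθ))
= 1^3(cos(3*150°) + i sin(3*150°))
= 1(cos 90° + i sin 90°)
= i


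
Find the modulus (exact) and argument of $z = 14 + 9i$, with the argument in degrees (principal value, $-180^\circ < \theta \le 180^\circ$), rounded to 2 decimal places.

|z| = sqrt(14^2 + 9^2) = sqrt(277)
arg(z) = arctan(b/a) = arctan(9/14) (quadrant-adjusted) = 32.74°


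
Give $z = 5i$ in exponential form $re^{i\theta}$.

r = |z| = sqrt((0)^2 + (5)^2) = sqrt(0 + 25) = sqrt(25) = 5
a = 0 and b > 0, so z lies on the positive imaginary axis: θ = 90° = π/2
z = 5e^(i*π/2)


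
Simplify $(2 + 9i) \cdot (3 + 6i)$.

(a1*a2 - b1*b2) + (a1*b2 + b1*a2)i
= (6 - 54) + (12 + 27)i
= -48 + 39i


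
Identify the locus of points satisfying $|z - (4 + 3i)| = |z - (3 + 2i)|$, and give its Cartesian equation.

|z - z1| = |z - z2| means z is equidistant from z1 and z2,
i.e. the perpendicular bisector of the segment from (4, 3) to (3, 2) (midpoint (7/2, 5/2)).
With z = x + yi, square both sides:
(x - 4)^2 + (y - 3)^2 = (x - 3)^2 + (y - 2)^2
The x^2 and y^2 terms cancel: -2x + (-2)y = 13 - 25 = -12
Simplify: x + y = 6
Locus: Perpendicular bisector of the segment from (4, 3) to (3, 2): the line x + y = 6


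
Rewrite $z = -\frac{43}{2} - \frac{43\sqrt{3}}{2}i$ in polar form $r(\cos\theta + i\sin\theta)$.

r = |z| = sqrt(a^2 + b^2) = sqrt((-43/2)^2 + (-43*sqrt(3)/2)^2) = sqrt(1849/4 + 5547/4) = sqrt(1849) = 43
θ = arctan(b/a) = arctan(-37.2391/-21.5) (quadrant-adjusted) = 240°
z = 43(cos 240° + i sin 240°)


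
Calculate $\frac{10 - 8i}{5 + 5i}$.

Multiply numerator and denominator by conjugate (5 - 5i):
= (10 - 8i)(5 - 5i) / (5^2 + 5^2)
= (10 - 90i) / 50
Divide through by 10: (1 - 9i) / 5
= 1/5 - (9/5)i


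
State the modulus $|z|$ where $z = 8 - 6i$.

|z| = sqrt(a^2 + b^2) = sqrt(8^2 + (-6)^2) = sqrt(100) = 10


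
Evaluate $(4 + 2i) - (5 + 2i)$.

(4 - 5) + (2 - 2)i = -1


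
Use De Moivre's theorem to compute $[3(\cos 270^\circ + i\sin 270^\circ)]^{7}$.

By De Moivre: z^n = r^n(cos(nθ) + i sin(nθ))
= 3^7(cos(7*270°) + i sin(7*270°))
= 2187(cos 90° + i sin 90°)
= 2187i


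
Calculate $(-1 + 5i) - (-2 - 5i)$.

(-1 - (-2)) + (5 - (-5))i = 1 + 10i


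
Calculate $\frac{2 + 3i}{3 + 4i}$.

Multiply numerator and denominator by conjugate (3 - 4i):
= (2 + 3i)(3 - 4i) / (3^2 + 4^2)
= (18 + i) / 25
= 18/25 + (1/25)i


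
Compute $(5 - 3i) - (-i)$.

(5 - 0) + (-3 - (-1))i = 5 - 2i


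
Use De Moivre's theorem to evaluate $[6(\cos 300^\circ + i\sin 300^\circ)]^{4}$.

By De Moivre: z^n = r^n(cos(nθ) + i sin(nθ))
= 6^4(cos(4*300°) + i sin(4*300°))
= 1296(cos 120° + i sin 120°)
= -648 + 648*sqrt(3)i


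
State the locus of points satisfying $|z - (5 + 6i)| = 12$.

|z - z0| = r describes a circle centered at z0 with radius r
Here z0 = 5 + 6i and r = 12
Locus: Circle centered at (5, 6) with radius 12


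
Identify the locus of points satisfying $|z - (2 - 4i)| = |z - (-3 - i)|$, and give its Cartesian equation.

|z - z1| = |z - z2| means z is equidistant from z1 and z2,
i.e. the perpendicular bisector of the segment from (2, -4) to (-3, -1) (midpoint (-1/2, -5/2)).
With z = x + yi, square both sides:
(x - 2)^2 + (y - (-4))^2 = (x - (-3))^2 + (y - (-1))^2
The x^2 and y^2 terms cancel: -10x + 6y = 10 - 20 = -10
Simplify: 5x - 3y = 5
Locus: Perpendicular bisector of the segment from (2, -4) to (-3, -1): the line 5x - 3y = 5


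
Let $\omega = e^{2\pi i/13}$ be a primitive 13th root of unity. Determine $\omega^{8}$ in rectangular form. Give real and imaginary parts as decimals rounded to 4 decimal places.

ω^8 = e^(2πi·8/13) = e^(i·16π/13)
= cos(16π/13) + i sin(16π/13)
= -0.7485 - 0.6631i


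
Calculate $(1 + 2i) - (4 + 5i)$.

(1 - 4) + (2 - 5)i = -3 - 3i


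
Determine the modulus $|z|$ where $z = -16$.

|z| = sqrt(a^2 + b^2) = sqrt((-16)^2 + 0^2) = sqrt(256) = 16


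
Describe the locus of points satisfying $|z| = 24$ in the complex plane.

|z| = 24 means sqrt(x^2 + y^2) = 24
This is a circle of radius 24 centered at the origin


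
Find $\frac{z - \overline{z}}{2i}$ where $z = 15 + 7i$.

z - conjugate(z) = 2bi
(z - conjugate(z))/(2i) = 2bi/(2i) = b = 7


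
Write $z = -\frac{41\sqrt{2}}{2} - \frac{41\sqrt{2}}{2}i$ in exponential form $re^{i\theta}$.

r = |z| = sqrt((-41*sqrt(2)/2)^2 + (-41*sqrt(2)/2)^2) = sqrt(1681/2 + 1681/2) = sqrt(1681) = 41
θ = arctan(b/a) = arctan(-28.9914/-28.9914) (quadrant-adjusted) = 225° = 5π/4
z = 41e^(i*5π/4)


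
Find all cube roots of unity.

ω_k = e^(2πik/3) = cos(2πk/3) + i sin(2πk/3) for k = 0, 1, ..., 2
Roots: 1, -1/2 + (sqrt(3)/2)i, -1/2 - (sqrt(3)/2)i


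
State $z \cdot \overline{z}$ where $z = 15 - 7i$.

z * conjugate(z) = |z|^2 = a^2 + b^2
= 15^2 + (-7)^2 = 274


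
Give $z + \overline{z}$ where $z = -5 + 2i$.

z + conjugate(z) = (a + bi) + (a - bi) = 2a
= 2 * (-5) = -10


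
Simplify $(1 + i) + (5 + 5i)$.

(1 + 5) + (1 + 5)i = 6 + 6i


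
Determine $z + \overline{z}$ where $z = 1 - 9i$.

z + conjugate(z) = (a + bi) + (a - bi) = 2a
= 2 * 1 = 2


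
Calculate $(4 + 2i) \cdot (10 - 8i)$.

(a1*a2 - b1*b2) + (a1*b2 + b1*a2)i
= (40 - (-16)) + (-32 + 20)i
= 56 - 12i


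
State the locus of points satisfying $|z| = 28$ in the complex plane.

|z| = 28 means sqrt(x^2 + y^2) = 28
This is a circle of radius 28 centered at the origin


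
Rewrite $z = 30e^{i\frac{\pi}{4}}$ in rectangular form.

a = r cos θ = 30 * sqrt(2)/2 = 15*sqrt(2)
b = r sin θ = 30 * sqrt(2)/2 = 15*sqrt(2)
z = 15*sqrt(2) + 15*sqrt(2)i


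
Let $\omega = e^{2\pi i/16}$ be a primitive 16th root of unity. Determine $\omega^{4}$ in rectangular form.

ω^4 = e^(2πi·4/16) = e^(i·1π/2)
= cos(1π/2) + i sin(1π/2)
= i


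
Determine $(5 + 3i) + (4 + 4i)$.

(5 + 4) + (3 + 4)i = 9 + 7i


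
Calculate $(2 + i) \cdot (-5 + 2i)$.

(a1*a2 - b1*b2) + (a1*b2 + b1*a2)i
= (-10 - 2) + (4 + (-5))i
= -12 - i


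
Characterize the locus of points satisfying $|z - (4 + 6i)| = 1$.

|z - z0| = r describes a circle centered at z0 with radius r
Here z0 = 4 + 6i and r = 1
Locus: Circle centered at (4, 6) with radius 1


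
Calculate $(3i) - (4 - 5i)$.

(0 - 4) + (3 - (-5))i = -4 + 8i


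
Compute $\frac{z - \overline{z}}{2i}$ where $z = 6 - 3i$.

z - conjugate(z) = 2bi
(z - conjugate(z))/(2i) = 2bi/(2i) = b = -3


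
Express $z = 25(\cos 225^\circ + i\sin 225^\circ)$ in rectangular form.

a = r cos θ = 25 * -sqrt(2)/2 = -25*sqrt(2)/2
b = r sin θ = 25 * -sqrt(2)/2 = -25*sqrt(2)/2
z = -25*sqrt(2)/2 - (25*sqrt(2)/2)i


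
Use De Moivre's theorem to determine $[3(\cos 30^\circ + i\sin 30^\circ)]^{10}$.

By De Moivre: z^n = r^n(cos(nθ) + i sin(nθ))
= 3^10(cos(10*30°) + i sin(10*30°))
= 59049(cos 300° + i sin 300°)
= 59049/2 - (59049*sqrt(3)/2)i


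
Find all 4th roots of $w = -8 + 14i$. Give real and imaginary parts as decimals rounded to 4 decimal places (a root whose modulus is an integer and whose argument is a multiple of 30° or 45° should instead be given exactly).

|w| = sqrt(260) ≈ 16.124515, arg(w) ≈ 119.744881°
Root modulus = sqrt(260)^(1/4) ≈ 2.003880
Root arguments: θ_k = (arg(w) + 360°k)/4 for k = 0, 1, ..., 3
Compute each root as (root modulus)(cos θ_k + i sin θ_k) using full-precision intermediates, then round to 4 decimal places.
Roots: 1.7365 + 1.0000i, -1.0000 + 1.7365i, -1.7365 - 1.0000i, 1.0000 - 1.7365i


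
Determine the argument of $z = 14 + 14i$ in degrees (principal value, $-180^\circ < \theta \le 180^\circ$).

θ = arctan(b/a) = arctan(14/14) (quadrant-adjusted) = 45°


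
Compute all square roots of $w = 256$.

|w| = 256, arg(w) = 0°
Root modulus = 256^(1/2) = 16
Root arguments: θ_k = (0° + 360°k)/2 for k = 0, 1, ..., 1
Roots: 16, -16


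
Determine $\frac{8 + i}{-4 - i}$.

Multiply numerator and denominator by conjugate (-4 + i):
= (8 + i)(-4 + i) / ((-4)^2 + (-1)^2)
= (-33 + 4i) / 17
= -33/17 + (4/17)i


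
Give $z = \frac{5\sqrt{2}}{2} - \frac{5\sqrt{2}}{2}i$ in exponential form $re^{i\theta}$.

r = |z| = sqrt((5*sqrt(2)/2)^2 + (-5*sqrt(2)/2)^2) = sqrt(25/2 + 25/2) = sqrt(25) = 5
θ = arctan(b/a) = arctan(-3.5355/3.5355) (quadrant-adjusted) = -45° = -π/4
z = 5e^(-i*π/4)


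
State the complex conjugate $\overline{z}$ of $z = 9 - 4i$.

If z = a + bi, then conjugate(z) = a - bi
conjugate(9 - 4i) = 9 + 4i


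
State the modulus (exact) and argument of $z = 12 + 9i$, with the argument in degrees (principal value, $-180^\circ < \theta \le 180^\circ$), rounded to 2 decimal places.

|z| = sqrt(12^2 + 9^2) = 15
arg(z) = arctan(b/a) = arctan(9/12) (quadrant-adjusted) = 36.87°


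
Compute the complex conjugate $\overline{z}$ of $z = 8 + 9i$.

If z = a + bi, then conjugate(z) = a - bi
conjugate(8 + 9i) = 8 - 9i


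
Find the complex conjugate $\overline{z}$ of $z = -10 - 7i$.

If z = a + bi, then conjugate(z) = a - bi
conjugate(-10 - 7i) = -10 + 7i


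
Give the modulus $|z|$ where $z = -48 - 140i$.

|z| = sqrt(a^2 + b^2) = sqrt((-48)^2 + (-140)^2) = sqrt(21904) = 148


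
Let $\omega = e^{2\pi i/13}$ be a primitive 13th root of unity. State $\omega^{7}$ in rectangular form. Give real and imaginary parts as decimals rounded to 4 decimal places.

ω^7 = e^(2πi·7/13) = e^(i·14π/13)
= cos(14π/13) + i sin(14π/13)
= -0.9709 - 0.2393i


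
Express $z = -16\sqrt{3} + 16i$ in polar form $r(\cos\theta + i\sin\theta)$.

r = |z| = sqrt(a^2 + b^2) = sqrt((-16*sqrt(3))^2 + (16)^2) = sqrt(768 + 256) = sqrt(1024) = 32
θ = arctan(b/a) = arctan(16/-27.7128) (quadrant-adjusted) = 150°
z = 32(cos 150° + i sin 150°)


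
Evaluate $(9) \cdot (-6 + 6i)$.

(a1*a2 - b1*b2) + (a1*b2 + b1*a2)i
= (-54 - 0) + (54 + 0)i
= -54 + 54i


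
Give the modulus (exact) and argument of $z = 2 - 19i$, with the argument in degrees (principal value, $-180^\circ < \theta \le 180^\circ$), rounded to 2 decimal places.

|z| = sqrt(2^2 + (-19)^2) = sqrt(365)
arg(z) = arctan(b/a) = arctan(-19/2) (quadrant-adjusted) = -83.99°


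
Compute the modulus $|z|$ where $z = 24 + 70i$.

|z| = sqrt(a^2 + b^2) = sqrt(24^2 + 70^2) = sqrt(5476) = 74


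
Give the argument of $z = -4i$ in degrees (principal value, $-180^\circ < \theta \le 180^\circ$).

a = 0 and b < 0, so z lies on the negative imaginary axis: θ = -90°


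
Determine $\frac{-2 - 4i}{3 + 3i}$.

Multiply numerator and denominator by conjugate (3 - 3i):
= (-2 - 4i)(3 - 3i) / (3^2 + 3^2)
= (-18 - 6i) / 18
Divide through by 6: (-3 - i) / 3
= -1 - (1/3)i


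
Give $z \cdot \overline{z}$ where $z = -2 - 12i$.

z * conjugate(z) = |z|^2 = a^2 + b^2
= (-2)^2 + (-12)^2 = 148


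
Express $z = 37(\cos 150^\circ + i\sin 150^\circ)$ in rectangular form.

a = r cos θ = 37 * -sqrt(3)/2 = -37*sqrt(3)/2
b = r sin θ = 37 * 1/2 = 37/2
z = -37*sqrt(3)/2 + (37/2)i


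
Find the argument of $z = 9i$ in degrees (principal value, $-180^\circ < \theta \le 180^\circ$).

a = 0 and b > 0, so z lies on the positive imaginary axis: θ = 90°


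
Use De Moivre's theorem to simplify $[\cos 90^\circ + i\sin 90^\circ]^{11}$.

By De Moivre: z^n = r^n(cos(nθ) + i sin(nθ))
= 1^11(cos(11*90°) + i sin(11*90°))
= 1(cos 270° + i sin 270°)
= -i


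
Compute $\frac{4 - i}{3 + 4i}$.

Multiply numerator and denominator by conjugate (3 - 4i):
= (4 - i)(3 - 4i) / (3^2 + 4^2)
= (8 - 19i) / 25
= 8/25 - (19/25)i


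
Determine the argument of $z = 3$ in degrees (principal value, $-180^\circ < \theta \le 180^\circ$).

b = 0 and a > 0, so z lies on the positive real axis: θ = 0°


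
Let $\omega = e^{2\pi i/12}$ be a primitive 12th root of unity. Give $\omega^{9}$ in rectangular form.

ω^9 = e^(2πi·9/12) = e^(i·3π/2)
= cos(3π/2) + i sin(3π/2)
= -i


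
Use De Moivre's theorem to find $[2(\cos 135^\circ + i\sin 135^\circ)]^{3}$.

By De Moivre: z^n = r^n(cos(nθ) + i sin(nθ))
= 2^3(cos(3*135°) + i sin(3*135°))
= 8(cos 45° + i sin 45°)
= 4*sqrt(2) + 4*sqrt(2)i


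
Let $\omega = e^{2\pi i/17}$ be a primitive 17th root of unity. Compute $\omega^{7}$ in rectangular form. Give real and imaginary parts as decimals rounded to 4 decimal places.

ω^7 = e^(2πi·7/17) = e^(i·14π/17)
= cos(14π/17) + i sin(14π/17)
= -0.8502 + 0.5264i


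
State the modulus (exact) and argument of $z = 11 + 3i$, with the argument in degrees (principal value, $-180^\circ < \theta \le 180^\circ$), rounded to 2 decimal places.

|z| = sqrt(11^2 + 3^2) = sqrt(130)
arg(z) = arctan(b/a) = arctan(3/11) (quadrant-adjusted) = 15.26°


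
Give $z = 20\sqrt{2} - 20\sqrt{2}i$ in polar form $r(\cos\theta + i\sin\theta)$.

r = |z| = sqrt(a^2 + b^2) = sqrt((20*sqrt(2))^2 + (-20*sqrt(2))^2) = sqrt(800 + 800) = sqrt(1600) = 40
θ = arctan(b/a) = arctan(-28.2843/28.2843) (quadrant-adjusted) = 315°
z = 40(cos 315° + i sin 315°)


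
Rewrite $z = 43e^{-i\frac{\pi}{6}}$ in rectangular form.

a = r cos θ = 43 * sqrt(3)/2 = 43*sqrt(3)/2
b = r sin θ = 43 * -1/2 = -43/2
z = 43*sqrt(3)/2 - (43/2)i


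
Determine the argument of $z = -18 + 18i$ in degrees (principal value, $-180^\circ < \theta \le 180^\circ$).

θ = arctan(b/a) = arctan(18/-18) (quadrant-adjusted) = 135°


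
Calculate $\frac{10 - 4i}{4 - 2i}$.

Multiply numerator and denominator by conjugate (4 + 2i):
= (10 - 4i)(4 + 2i) / (4^2 + (-2)^2)
= (48 + 4i) / 20
Divide through by 4: (12 + i) / 5
= 12/5 + (1/5)i


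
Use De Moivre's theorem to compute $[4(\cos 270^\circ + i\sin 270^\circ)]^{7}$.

By De Moivre: z^n = r^n(cos(nθ) + i sin(nθ))
= 4^7(cos(7*270°) + i sin(7*270°))
= 16384(cos 90° + i sin 90°)
= 16384i


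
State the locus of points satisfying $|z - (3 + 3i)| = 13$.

|z - z0| = r describes a circle centered at z0 with radius r
Here z0 = 3 + 3i and r = 13
Locus: Circle centered at (3, 3) with radius 13


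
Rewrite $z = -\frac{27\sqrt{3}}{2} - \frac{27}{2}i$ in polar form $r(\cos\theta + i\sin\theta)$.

r = |z| = sqrt(a^2 + b^2) = sqrt((-27*sqrt(3)/2)^2 + (-27/2)^2) = sqrt(2187/4 + 729/4) = sqrt(729) = 27
θ = arctan(b/a) = arctan(-13.5/-23.3827) (quadrant-adjusted) = 210°
z = 27(cos 210° + i sin 210°)


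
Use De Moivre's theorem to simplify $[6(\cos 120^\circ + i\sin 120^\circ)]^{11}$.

By De Moivre: z^n = r^n(cos(nθ) + i sin(nθ))
= 6^11(cos(11*120°) + i sin(11*120°))
= 362797056(cos 240° + i sin 240°)
= -181398528 - 181398528*sqrt(3)i


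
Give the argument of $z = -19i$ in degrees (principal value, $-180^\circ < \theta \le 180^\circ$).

a = 0 and b < 0, so z lies on the negative imaginary axis: θ = -90°


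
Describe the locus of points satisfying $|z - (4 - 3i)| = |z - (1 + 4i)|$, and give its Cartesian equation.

|z - z1| = |z - z2| means z is equidistant from z1 and z2,
i.e. the perpendicular bisector of the segment from (4, -3) to (1, 4) (midpoint (5/2, 1/2)).
With z = x + yi, square both sides:
(x - 4)^2 + (y - (-3))^2 = (x - 1)^2 + (y - 4)^2
The x^2 and y^2 terms cancel: -6x + 14y = 17 - 25 = -8
Simplify: 3x - 7y = 4
Locus: Perpendicular bisector of the segment from (4, -3) to (1, 4): the line 3x - 7y = 4


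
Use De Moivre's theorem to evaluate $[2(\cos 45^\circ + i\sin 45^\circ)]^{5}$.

By De Moivre: z^n = r^n(cos(nθ) + i sin(nθ))
= 2^5(cos(5*45°) + i sin(5*45°))
= 32(cos 225° + i sin 225°)
= -16*sqrt(2) - 16*sqrt(2)i


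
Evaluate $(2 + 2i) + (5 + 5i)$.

(2 + 5) + (2 + 5)i = 7 + 7i


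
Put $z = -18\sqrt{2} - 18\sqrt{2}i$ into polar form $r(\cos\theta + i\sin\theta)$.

r = |z| = sqrt(a^2 + b^2) = sqrt((-18*sqrt(2))^2 + (-18*sqrt(2))^2) = sqrt(648 + 648) = sqrt(1296) = 36
θ = arctan(b/a) = arctan(-25.4558/-25.4558) (quadrant-adjusted) = 225°
z = 36(cos 225° + i sin 225°)


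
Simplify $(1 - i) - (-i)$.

(1 - 0) + (-1 - (-1))i = 1


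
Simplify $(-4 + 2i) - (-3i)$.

(-4 - 0) + (2 - (-3))i = -4 + 5i


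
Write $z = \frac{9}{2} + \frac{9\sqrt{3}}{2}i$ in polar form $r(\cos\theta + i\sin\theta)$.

r = |z| = sqrt(a^2 + b^2) = sqrt((9/2)^2 + (9*sqrt(3)/2)^2) = sqrt(81/4 + 243/4) = sqrt(81) = 9
θ = arctan(b/a) = arctan(7.7942/4.5) (quadrant-adjusted) = 60°
z = 9(cos 60° + i sin 60°)


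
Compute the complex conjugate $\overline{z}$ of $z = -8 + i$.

If z = a + bi, then conjugate(z) = a - bi
conjugate(-8 + i) = -8 - i
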